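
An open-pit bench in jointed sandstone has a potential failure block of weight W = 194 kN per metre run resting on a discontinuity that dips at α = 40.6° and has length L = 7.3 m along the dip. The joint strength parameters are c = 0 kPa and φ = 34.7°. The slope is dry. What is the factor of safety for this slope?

Resolving the block weight along and normal to the plane and applying the Mohr–Coulomb strength on the joint:
N' = W cosα = 194·cos40.6° = 147.3 kN/m
Driving force T = W sinα = 194·sin40.6° = 126.3 kN/m
Resisting force R = c·L + N'·tanφ = 0·7.3 + 147.3·tan34.7° = 0.0 + 102.0 = 102.0 kN/m
FS = R / T = 102.0 / 126.3 = 0.808

FS = 0.81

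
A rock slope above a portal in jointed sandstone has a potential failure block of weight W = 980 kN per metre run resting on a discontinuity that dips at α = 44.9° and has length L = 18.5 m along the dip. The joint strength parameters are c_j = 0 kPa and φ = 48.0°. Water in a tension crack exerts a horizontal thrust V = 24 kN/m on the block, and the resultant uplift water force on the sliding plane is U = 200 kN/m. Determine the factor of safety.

Resolving the block weight along and normal to the plane and applying the Mohr–Coulomb strength on the joint:
N' = W cosα − U − V sinα = 980·cos44.9° − 200 − 24·sin44.9° = 477.2 kN/m
Driving force T = W sinα + V cosα = 980·sin44.9° + 24·cos44.9° = 708.8 kN/m
Resisting force R = c_j·L + N'·tanφ = 0·18.5 + 477.2·tan48.0° = 0.0 + 530.0 = 530.0 kN/m
FS = R / T = 530.0 / 708.8 = 0.748

FS = 0.75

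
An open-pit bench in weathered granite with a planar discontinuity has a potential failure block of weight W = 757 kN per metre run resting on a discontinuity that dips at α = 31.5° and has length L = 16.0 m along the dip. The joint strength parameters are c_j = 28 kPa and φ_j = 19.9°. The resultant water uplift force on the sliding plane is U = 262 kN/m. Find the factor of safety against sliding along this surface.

FS = 1.48

Resolving the block weight along and normal to the plane and applying the Mohr–Coulomb strength on the joint:
N' = W cosα − U = 757·cos31.5° − 262 = 383.4 kN/m
Driving force T = W sinα = 757·sin31.5° = 395.5 kN/m
Resisting force R = c_j·L + N'·tanφ_j = 28·16.0 + 383.4·tan19.9° = 448.0 + 138.8 = 586.8 kN/m
FS = R / T = 586.8 / 395.5 = 1.484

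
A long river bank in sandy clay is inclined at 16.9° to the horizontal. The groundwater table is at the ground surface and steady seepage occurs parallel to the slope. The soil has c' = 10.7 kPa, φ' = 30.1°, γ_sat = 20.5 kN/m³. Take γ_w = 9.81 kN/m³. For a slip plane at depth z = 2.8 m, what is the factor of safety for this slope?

With seepage parallel to the slope and the water table at the surface, the effective normal stress on the slip plane uses the buoyant unit weight γ' = γ_sat − γ_w while the driving shear stress uses γ_sat:
FS = [c' + γ' z cos²β tanφ'] / [γ_sat z sinβ cosβ]
γ' = 20.5 − 9.81 = 10.69 kN/m³
Numerator = 10.7 + 10.69·2.8·cos²16.9°·tan30.1° = 10.7 + 10.69·2.8·0.9155·0.5797 = 26.585 kPa
Denominator = 20.5·2.8·sin16.9°·cos16.9° = 20.5·2.8·0.2907·0.9568 = 15.966 kPa
FS = 26.585 / 15.966 = 1.665

FS = 1.67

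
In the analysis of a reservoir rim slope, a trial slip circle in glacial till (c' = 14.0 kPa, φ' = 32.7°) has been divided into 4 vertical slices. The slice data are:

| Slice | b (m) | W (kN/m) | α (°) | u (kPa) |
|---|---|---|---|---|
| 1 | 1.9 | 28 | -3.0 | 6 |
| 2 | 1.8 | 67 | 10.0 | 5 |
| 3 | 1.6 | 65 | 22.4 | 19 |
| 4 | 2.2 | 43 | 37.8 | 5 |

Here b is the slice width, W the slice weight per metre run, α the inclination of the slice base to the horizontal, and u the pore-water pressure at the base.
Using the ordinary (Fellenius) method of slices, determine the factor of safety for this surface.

FS = 3.15

Ordinary method of slices: FS = Σ[c'·Δl_i + (W_i cosα_i − u_i·Δl_i)·tanφ'] / Σ W_i sinα_i, with Δl_i = b_i / cosα_i.
Slice 1: Δl = 1.9/cos(-3.0°) = 1.903 m; N'_1 = 28·cos(-3.0°) − 6·1.903 = 16.5; c'Δl = 26.64; W sinα = -1.5
Slice 2: Δl = 1.8/cos10.0° = 1.828 m; N'_2 = 67·cos10.0° − 5·1.828 = 56.8; c'Δl = 25.59; W sinα = 11.6
Slice 3: Δl = 1.6/cos22.4° = 1.731 m; N'_3 = 65·cos22.4° − 19·1.731 = 27.2; c'Δl = 24.23; W sinα = 24.8
Slice 4: Δl = 2.2/cos37.8° = 2.784 m; N'_4 = 43·cos37.8° − 5·2.784 = 20.1; c'Δl = 38.98; W sinα = 26.4
Σc'Δl = 115.4 kN/m; ΣN' = 120.7 kN/m; ΣW sinα = 61.3 kN/m
Resisting = 115.4 + 120.7·tan32.7° = 115.4 + 77.5 = 192.9 kN/m
FS = 192.9 / 61.3 = 3.147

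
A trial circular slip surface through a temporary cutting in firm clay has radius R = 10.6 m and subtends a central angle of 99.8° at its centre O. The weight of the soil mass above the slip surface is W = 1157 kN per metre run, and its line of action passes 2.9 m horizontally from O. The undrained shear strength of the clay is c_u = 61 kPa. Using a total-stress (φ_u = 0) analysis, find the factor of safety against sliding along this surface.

Taking moments about the centre O, the resisting moment is provided by the undrained shear strength acting along the arc:
Arc length L_a = R·θ = 10.6·(99.8°·π/180) = 10.6·1.7418 = 18.46 m
M_R = c_u·L_a·R = 61·18.46·10.6 = 11938.5 kN·m/m
M_D = W·d = 1157·2.9 = 3355.3 kN·m/m
FS = M_R / M_D = 11938.5 / 3355.3 = 3.558

FS = 3.56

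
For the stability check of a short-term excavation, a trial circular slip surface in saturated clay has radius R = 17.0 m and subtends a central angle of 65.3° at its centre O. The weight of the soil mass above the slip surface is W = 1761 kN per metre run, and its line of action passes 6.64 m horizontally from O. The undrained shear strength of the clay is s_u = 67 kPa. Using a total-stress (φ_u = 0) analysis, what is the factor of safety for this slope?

Taking moments about the centre O, the resisting moment is provided by the undrained shear strength acting along the arc:
Arc length L_a = R·θ = 17.0·(65.3°·π/180) = 17.0·1.1397 = 19.37 m
M_R = s_u·L_a·R = 67·19.37·17.0 = 22068.0 kN·m/m
M_D = W·d = 1761·6.64 = 11693.0 kN·m/m
FS = M_R / M_D = 22068.0 / 11693.0 = 1.887

FS = 1.89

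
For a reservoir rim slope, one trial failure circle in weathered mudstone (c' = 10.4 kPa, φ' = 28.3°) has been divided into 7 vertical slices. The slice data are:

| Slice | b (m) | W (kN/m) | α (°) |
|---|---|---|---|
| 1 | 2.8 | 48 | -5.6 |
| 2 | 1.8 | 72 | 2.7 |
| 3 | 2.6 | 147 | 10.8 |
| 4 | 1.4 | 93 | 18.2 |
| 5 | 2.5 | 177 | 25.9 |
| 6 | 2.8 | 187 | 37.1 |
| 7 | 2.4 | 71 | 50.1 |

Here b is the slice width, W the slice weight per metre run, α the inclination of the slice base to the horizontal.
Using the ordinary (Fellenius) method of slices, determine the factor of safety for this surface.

FS = 1.92

Ordinary method of slices: FS = Σ[c'·Δl_i + (W_i cosα_i)·tanφ'] / Σ W_i sinα_i, with Δl_i = b_i / cosα_i.
Slice 1: Δl = 2.8/cos(-5.6°) = 2.813 m; N'_1 = 48·cos(-5.6°) = 47.8; c'Δl = 29.26; W sinα = -4.7
Slice 2: Δl = 1.8/cos2.7° = 1.802 m; N'_2 = 72·cos2.7° = 71.9; c'Δl = 18.74; W sinα = 3.4
Slice 3: Δl = 2.6/cos10.8° = 2.647 m; N'_3 = 147·cos10.8° = 144.4; c'Δl = 27.53; W sinα = 27.5
Slice 4: Δl = 1.4/cos18.2° = 1.474 m; N'_4 = 93·cos18.2° = 88.3; c'Δl = 15.33; W sinα = 29.0
Slice 5: Δl = 2.5/cos25.9° = 2.779 m; N'_5 = 177·cos25.9° = 159.2; c'Δl = 28.90; W sinα = 77.3
Slice 6: Δl = 2.8/cos37.1° = 3.511 m; N'_6 = 187·cos37.1° = 149.1; c'Δl = 36.51; W sinα = 112.8
Slice 7: Δl = 2.4/cos50.1° = 3.742 m; N'_7 = 71·cos50.1° = 45.5; c'Δl = 38.91; W sinα = 54.5
Σc'Δl = 195.2 kN/m; ΣN' = 706.3 kN/m; ΣW sinα = 299.9 kN/m
Resisting = 195.2 + 706.3·tan28.3° = 195.2 + 380.3 = 575.5 kN/m
FS = 575.5 / 299.9 = 1.919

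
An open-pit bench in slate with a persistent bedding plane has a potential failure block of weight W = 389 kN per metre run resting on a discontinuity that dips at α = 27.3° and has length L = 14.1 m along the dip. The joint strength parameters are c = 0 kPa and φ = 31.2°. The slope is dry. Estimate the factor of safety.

Resolving the block weight along and normal to the plane and applying the Mohr–Coulomb strength on the joint:
N' = W cosα = 389·cos27.3° = 345.7 kN/m
Driving force T = W sinα = 389·sin27.3° = 178.4 kN/m
Resisting force R = c·L + N'·tanφ = 0·14.1 + 345.7·tan31.2° = 0.0 + 209.3 = 209.3 kN/m
FS = R / T = 209.3 / 178.4 = 1.173

FS = 1.17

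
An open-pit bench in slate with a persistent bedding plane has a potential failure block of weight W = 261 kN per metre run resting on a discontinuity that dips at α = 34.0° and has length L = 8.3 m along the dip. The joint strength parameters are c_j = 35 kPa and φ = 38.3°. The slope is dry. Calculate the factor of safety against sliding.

FS = 3.16

Resolving the block weight along and normal to the plane and applying the Mohr–Coulomb strength on the joint:
N' = W cosα = 261·cos34.0° = 216.4 kN/m
Driving force T = W sinα = 261·sin34.0° = 145.9 kN/m
Resisting force R = c_j·L + N'·tanφ = 35·8.3 + 216.4·tan38.3° = 290.5 + 170.9 = 461.4 kN/m
FS = R / T = 461.4 / 145.9 = 3.161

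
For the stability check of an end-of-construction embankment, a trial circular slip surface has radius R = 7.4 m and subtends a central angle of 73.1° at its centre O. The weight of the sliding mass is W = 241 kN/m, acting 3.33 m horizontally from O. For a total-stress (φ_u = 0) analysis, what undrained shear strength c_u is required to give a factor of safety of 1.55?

FS = c_u·L_a·R / (W·d), so c_u = FS·W·d / (L_a·R).
Arc length L_a = R·θ = 7.4·(73.1°·π/180) = 7.4·1.2758 = 9.44 m
c_u = 1.55·241·3.33 / (9.44·7.4) = 1243.9 / 69.86 = 17.80 kPa

c_u = 17.8 kPa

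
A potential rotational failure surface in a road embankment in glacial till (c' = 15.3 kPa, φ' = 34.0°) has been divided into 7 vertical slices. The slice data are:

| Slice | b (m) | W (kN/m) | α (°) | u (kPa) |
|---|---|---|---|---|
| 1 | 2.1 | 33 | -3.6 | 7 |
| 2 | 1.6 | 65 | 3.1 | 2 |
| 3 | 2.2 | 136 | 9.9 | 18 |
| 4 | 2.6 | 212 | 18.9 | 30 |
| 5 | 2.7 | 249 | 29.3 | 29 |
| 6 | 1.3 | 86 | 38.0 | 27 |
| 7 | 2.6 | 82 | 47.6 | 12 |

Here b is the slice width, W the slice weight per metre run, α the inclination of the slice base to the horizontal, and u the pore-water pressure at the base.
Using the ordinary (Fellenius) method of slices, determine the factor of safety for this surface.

FS = 1.73

Ordinary method of slices: FS = Σ[c'·Δl_i + (W_i cosα_i − u_i·Δl_i)·tanφ'] / Σ W_i sinα_i, with Δl_i = b_i / cosα_i.
Slice 1: Δl = 2.1/cos(-3.6°) = 2.104 m; N'_1 = 33·cos(-3.6°) − 7·2.104 = 18.2; c'Δl = 32.19; W sinα = -2.1
Slice 2: Δl = 1.6/cos3.1° = 1.602 m; N'_2 = 65·cos3.1° − 2·1.602 = 61.7; c'Δl = 24.52; W sinα = 3.5
Slice 3: Δl = 2.2/cos9.9° = 2.233 m; N'_3 = 136·cos9.9° − 18·2.233 = 93.8; c'Δl = 34.17; W sinα = 23.4
Slice 4: Δl = 2.6/cos18.9° = 2.748 m; N'_4 = 212·cos18.9° − 30·2.748 = 118.1; c'Δl = 42.05; W sinα = 68.7
Slice 5: Δl = 2.7/cos29.3° = 3.096 m; N'_5 = 249·cos29.3° − 29·3.096 = 127.4; c'Δl = 47.37; W sinα = 121.9
Slice 6: Δl = 1.3/cos38.0° = 1.650 m; N'_6 = 86·cos38.0° − 27·1.650 = 23.2; c'Δl = 25.24; W sinα = 52.9
Slice 7: Δl = 2.6/cos47.6° = 3.856 m; N'_7 = 82·cos47.6° − 12·3.856 = 9.0; c'Δl = 58.99; W sinα = 60.6
Σc'Δl = 264.5 kN/m; ΣN' = 451.4 kN/m; ΣW sinα = 328.9 kN/m
Resisting = 264.5 + 451.4·tan34.0° = 264.5 + 304.5 = 569.0 kN/m
FS = 569.0 / 328.9 = 1.730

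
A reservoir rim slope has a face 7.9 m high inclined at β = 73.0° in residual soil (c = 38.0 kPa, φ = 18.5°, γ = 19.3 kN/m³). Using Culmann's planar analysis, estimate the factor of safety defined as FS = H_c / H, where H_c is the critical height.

H_c = (4c/γ) · sinβ cosφ / [1 − cos(β − φ)]
    = (4·38.0/19.3) · sin73.0°·cos18.5° / [1 − cos54.5°]
    = 7.876 · 0.9069 / 0.4193 = 17.03 m
FS = H_c / H = 17.03 / 7.9 = 2.156

FS = 2.16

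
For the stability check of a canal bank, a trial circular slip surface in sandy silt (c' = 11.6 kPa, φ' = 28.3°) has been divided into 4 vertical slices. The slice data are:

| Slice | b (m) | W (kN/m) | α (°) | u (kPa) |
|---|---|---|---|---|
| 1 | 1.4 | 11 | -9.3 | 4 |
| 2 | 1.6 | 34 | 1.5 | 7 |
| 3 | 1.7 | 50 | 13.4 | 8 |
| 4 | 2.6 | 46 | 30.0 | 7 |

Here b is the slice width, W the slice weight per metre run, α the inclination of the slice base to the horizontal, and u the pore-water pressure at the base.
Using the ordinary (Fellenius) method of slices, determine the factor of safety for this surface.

FS = 3.98

Ordinary method of slices: FS = Σ[c'·Δl_i + (W_i cosα_i − u_i·Δl_i)·tanφ'] / Σ W_i sinα_i, with Δl_i = b_i / cosα_i.
Slice 1: Δl = 1.4/cos(-9.3°) = 1.419 m; N'_1 = 11·cos(-9.3°) − 4·1.419 = 5.2; c'Δl = 16.46; W sinα = -1.8
Slice 2: Δl = 1.6/cos1.5° = 1.601 m; N'_2 = 34·cos1.5° − 7·1.601 = 22.8; c'Δl = 18.57; W sinα = 0.9
Slice 3: Δl = 1.7/cos13.4° = 1.748 m; N'_3 = 50·cos13.4° − 8·1.748 = 34.7; c'Δl = 20.27; W sinα = 11.6
Slice 4: Δl = 2.6/cos30.0° = 3.002 m; N'_4 = 46·cos30.0° − 7·3.002 = 18.8; c'Δl = 34.83; W sinα = 23.0
Σc'Δl = 90.1 kN/m; ΣN' = 81.4 kN/m; ΣW sinα = 33.7 kN/m
Resisting = 90.1 + 81.4·tan28.3° = 90.1 + 43.9 = 134.0 kN/m
FS = 134.0 / 33.7 = 3.976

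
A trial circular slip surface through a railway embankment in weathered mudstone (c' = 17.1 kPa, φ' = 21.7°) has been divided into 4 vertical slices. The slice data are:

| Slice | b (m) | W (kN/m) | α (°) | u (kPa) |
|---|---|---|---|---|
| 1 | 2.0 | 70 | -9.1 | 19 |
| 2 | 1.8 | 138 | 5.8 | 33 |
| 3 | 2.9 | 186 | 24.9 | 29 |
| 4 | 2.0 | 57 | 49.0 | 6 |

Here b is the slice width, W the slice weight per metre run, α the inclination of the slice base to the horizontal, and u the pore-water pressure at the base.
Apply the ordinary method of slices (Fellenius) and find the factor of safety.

FS = 2.04

Ordinary method of slices: FS = Σ[c'·Δl_i + (W_i cosα_i − u_i·Δl_i)·tanφ'] / Σ W_i sinα_i, with Δl_i = b_i / cosα_i.
Slice 1: Δl = 2.0/cos(-9.1°) = 2.025 m; N'_1 = 70·cos(-9.1°) − 19·2.025 = 30.6; c'Δl = 34.64; W sinα = -11.1
Slice 2: Δl = 1.8/cos5.8° = 1.809 m; N'_2 = 138·cos5.8° − 33·1.809 = 77.6; c'Δl = 30.94; W sinα = 13.9
Slice 3: Δl = 2.9/cos24.9° = 3.197 m; N'_3 = 186·cos24.9° − 29·3.197 = 76.0; c'Δl = 54.67; W sinα = 78.3
Slice 4: Δl = 2.0/cos49.0° = 3.049 m; N'_4 = 57·cos49.0° − 6·3.049 = 19.1; c'Δl = 52.13; W sinα = 43.0
Σc'Δl = 172.4 kN/m; ΣN' = 203.3 kN/m; ΣW sinα = 124.2 kN/m
Resisting = 172.4 + 203.3·tan21.7° = 172.4 + 80.9 = 253.3 kN/m
FS = 253.3 / 124.2 = 2.039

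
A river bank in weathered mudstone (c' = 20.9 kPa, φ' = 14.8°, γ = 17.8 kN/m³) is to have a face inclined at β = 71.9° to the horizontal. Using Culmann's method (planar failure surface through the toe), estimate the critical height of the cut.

H_c = 9.45 m

Culmann's analysis gives the critical failure plane at α_cr = (β + φ')/2 = (71.9 + 14.8)/2 = 43.4°, and the critical height
H_c = (4c'/γ) · sinβ cosφ' / [1 − cos(β − φ')]
    = (4·20.9/17.8) · sin71.9°·cos14.8° / [1 − cos(57.1°)]
    = 4.697 · 0.9505·0.9668 / [1 − 0.5432]
    = 4.697 · 0.9190 / 0.4568
    = 9.45 m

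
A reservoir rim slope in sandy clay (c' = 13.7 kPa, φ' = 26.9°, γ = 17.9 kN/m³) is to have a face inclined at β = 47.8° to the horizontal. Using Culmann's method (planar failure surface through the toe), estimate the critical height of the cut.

Culmann's analysis gives the critical failure plane at α_cr = (β + φ')/2 = (47.8 + 26.9)/2 = 37.3°, and the critical height
H_c = (4c'/γ) · sinβ cosφ' / [1 − cos(β − φ')]
    = (4·13.7/17.9) · sin47.8°·cos26.9° / [1 − cos(20.9°)]
    = 3.061 · 0.7408·0.8918 / [1 − 0.9342]
    = 3.061 · 0.6606 / 0.0658
    = 30.74 m

H_c = 30.74 m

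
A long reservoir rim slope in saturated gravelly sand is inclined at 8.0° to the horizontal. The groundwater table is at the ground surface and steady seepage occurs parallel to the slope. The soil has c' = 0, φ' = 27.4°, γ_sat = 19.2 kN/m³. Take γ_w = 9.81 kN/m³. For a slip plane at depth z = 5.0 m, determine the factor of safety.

With seepage parallel to the slope and the water table at the surface, the effective normal stress on the slip plane uses the buoyant unit weight γ' = γ_sat − γ_w while the driving shear stress uses γ_sat:
FS = [c' + γ' z cos²β tanφ'] / [γ_sat z sinβ cosβ]
(For c' = 0 this reduces to FS = (γ'/γ_sat)·tanφ'/tanβ.)
γ' = 19.2 − 9.81 = 9.39 kN/m³
Numerator = 0.0 + 9.39·5.0·cos²8.0°·tan27.4° = 0.0 + 9.39·5.0·0.9806·0.5184 = 23.865 kPa
Denominator = 19.2·5.0·sin8.0°·cos8.0° = 19.2·5.0·0.1392·0.9903 = 13.231 kPa
FS = 23.865 / 13.231 = 1.804

FS = 1.80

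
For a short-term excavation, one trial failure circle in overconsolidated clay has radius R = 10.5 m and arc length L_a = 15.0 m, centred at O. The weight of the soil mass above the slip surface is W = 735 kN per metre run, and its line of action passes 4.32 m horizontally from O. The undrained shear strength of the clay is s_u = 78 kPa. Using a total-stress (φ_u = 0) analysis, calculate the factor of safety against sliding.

FS = 3.87

Taking moments about the centre O, the resisting moment is provided by the undrained shear strength acting along the arc:
M_R = s_u·L_a·R = 78·15.00·10.5 = 12285.0 kN·m/m
M_D = W·d = 735·4.32 = 3175.2 kN·m/m
FS = M_R / M_D = 12285.0 / 3175.2 = 3.869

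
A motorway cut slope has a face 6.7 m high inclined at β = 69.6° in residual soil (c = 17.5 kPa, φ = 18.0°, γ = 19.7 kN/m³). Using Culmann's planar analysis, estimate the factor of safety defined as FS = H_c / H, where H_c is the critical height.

H_c = (4c/γ) · sinβ cosφ / [1 − cos(β − φ)]
    = (4·17.5/19.7) · sin69.6°·cos18.0° / [1 − cos51.6°]
    = 3.553 · 0.8914 / 0.3789 = 8.36 m
FS = H_c / H = 8.36 / 6.7 = 1.248

FS = 1.25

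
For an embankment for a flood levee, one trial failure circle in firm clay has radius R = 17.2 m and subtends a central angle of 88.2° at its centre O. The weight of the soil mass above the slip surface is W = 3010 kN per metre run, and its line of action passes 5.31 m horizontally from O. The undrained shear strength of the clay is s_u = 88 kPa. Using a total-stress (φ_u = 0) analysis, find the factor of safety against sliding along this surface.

FS = 2.51

Taking moments about the centre O, the resisting moment is provided by the undrained shear strength acting along the arc:
Arc length L_a = R·θ = 17.2·(88.2°·π/180) = 17.2·1.5394 = 26.48 m
M_R = s_u·L_a·R = 88·26.48·17.2 = 40076.1 kN·m/m
M_D = W·d = 3010·5.31 = 15983.1 kN·m/m
FS = M_R / M_D = 40076.1 / 15983.1 = 2.507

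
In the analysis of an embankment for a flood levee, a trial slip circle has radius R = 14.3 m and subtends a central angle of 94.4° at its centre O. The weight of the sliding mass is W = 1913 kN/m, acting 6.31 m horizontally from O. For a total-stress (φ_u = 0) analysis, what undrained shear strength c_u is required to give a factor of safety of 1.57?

FS = c_u·L_a·R / (W·d), so c_u = FS·W·d / (L_a·R).
Arc length L_a = R·θ = 14.3·(94.4°·π/180) = 14.3·1.6476 = 23.56 m
c_u = 1.57·1913·6.31 / (23.56·14.3) = 18951.5 / 336.92 = 56.25 kPa

c_u = 56.3 kPa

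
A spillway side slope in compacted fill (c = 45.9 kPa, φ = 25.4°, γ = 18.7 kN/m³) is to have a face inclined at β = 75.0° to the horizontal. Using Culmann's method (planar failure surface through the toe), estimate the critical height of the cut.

Culmann's analysis gives the critical failure plane at α_cr = (β + φ)/2 = (75.0 + 25.4)/2 = 50.2°, and the critical height
H_c = (4c/γ) · sinβ cosφ / [1 − cos(β − φ)]
    = (4·45.9/18.7) · sin75.0°·cos25.4° / [1 − cos(49.6°)]
    = 9.818 · 0.9659·0.9033 / [1 − 0.6481]
    = 9.818 · 0.8726 / 0.3519
    = 24.35 m

H_c = 24.35 m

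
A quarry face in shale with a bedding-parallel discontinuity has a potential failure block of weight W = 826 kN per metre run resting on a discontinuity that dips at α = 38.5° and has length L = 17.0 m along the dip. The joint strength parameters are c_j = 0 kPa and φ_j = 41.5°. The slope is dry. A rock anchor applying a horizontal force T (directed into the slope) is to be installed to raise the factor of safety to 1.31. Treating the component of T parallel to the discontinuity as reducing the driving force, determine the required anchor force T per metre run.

T = 65 kN/m

Resolving forces along and normal to the sliding plane, with the horizontal anchor force T adding T·sinα to the effective normal force and T·cosα acting up the plane against the driving force:
FS = [c_jL + (W cosα + T sinα) tanφ_j] / [W sinα − T cosα]
Without the anchor: N' = 646.4 kN/m, driving T_d = 514.2 kN/m, resisting R = 0·17.0 + 646.4·tan41.5° = 571.9 kN/m, FS = 1.11.
Setting FS = 1.31 and solving for T:
1.31·(514.2 − T cos38.5°) = 571.9 + T sin38.5°·tan41.5°
T·(sin38.5°·tan41.5° + 1.31·cos38.5°) = 1.31·514.2 − 571.9
T·(0.6225·0.8847 + 1.31·0.7826) = 673.6 − 571.9 = 101.7
T·1.5760 = 101.7
T = 64.5 kN/m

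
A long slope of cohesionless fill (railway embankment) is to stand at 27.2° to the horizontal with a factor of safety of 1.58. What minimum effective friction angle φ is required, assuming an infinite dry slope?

φ = 39.1°

FS = tanφ/tanβ ⇒ tanφ = FS · tanβ = 1.58 · tan27.2° = 0.8120
φ = arctan(0.8120) = 39.08°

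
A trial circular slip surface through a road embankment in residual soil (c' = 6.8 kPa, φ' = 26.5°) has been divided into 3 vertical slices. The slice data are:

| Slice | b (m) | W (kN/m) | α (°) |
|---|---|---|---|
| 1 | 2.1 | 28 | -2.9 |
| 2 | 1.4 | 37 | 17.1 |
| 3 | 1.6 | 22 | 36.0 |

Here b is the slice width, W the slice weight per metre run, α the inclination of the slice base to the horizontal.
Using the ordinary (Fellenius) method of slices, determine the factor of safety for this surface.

Ordinary method of slices: FS = Σ[c'·Δl_i + (W_i cosα_i)·tanφ'] / Σ W_i sinα_i, with Δl_i = b_i / cosα_i.
Slice 1: Δl = 2.1/cos(-2.9°) = 2.103 m; N'_1 = 28·cos(-2.9°) = 28.0; c'Δl = 14.30; W sinα = -1.4
Slice 2: Δl = 1.4/cos17.1° = 1.465 m; N'_2 = 37·cos17.1° = 35.4; c'Δl = 9.96; W sinα = 10.9
Slice 3: Δl = 1.6/cos36.0° = 1.978 m; N'_3 = 22·cos36.0° = 17.8; c'Δl = 13.45; W sinα = 12.9
Σc'Δl = 37.7 kN/m; ΣN' = 81.1 kN/m; ΣW sinα = 22.4 kN/m
Resisting = 37.7 + 81.1·tan26.5° = 37.7 + 40.4 = 78.2 kN/m
FS = 78.2 / 22.4 = 3.490

FS = 3.49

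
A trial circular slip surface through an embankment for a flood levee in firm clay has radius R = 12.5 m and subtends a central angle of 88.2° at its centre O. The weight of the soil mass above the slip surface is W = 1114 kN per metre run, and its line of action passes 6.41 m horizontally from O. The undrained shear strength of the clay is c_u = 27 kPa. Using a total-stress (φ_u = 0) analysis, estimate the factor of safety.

FS = 0.91

Taking moments about the centre O, the resisting moment is provided by the undrained shear strength acting along the arc:
Arc length L_a = R·θ = 12.5·(88.2°·π/180) = 12.5·1.5394 = 19.24 m
M_R = c_u·L_a·R = 27·19.24·12.5 = 6494.3 kN·m/m
M_D = W·d = 1114·6.41 = 7140.7 kN·m/m
FS = M_R / M_D = 6494.3 / 7140.7 = 0.909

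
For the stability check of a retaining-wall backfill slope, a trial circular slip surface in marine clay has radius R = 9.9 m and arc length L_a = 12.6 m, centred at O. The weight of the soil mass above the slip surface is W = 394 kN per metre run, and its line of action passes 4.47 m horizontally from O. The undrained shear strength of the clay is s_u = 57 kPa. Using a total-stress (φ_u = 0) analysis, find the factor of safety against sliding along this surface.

Taking moments about the centre O, the resisting moment is provided by the undrained shear strength acting along the arc:
M_R = s_u·L_a·R = 57·12.60·9.9 = 7110.2 kN·m/m
M_D = W·d = 394·4.47 = 1761.2 kN·m/m
FS = M_R / M_D = 7110.2 / 1761.2 = 4.037

FS = 4.04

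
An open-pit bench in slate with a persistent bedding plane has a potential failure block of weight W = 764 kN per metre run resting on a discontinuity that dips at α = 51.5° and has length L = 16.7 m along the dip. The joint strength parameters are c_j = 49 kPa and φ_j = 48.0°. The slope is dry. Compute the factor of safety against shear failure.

FS = 2.25

Resolving the block weight along and normal to the plane and applying the Mohr–Coulomb strength on the joint:
N' = W cosα = 764·cos51.5° = 475.6 kN/m
Driving force T = W sinα = 764·sin51.5° = 597.9 kN/m
Resisting force R = c_j·L + N'·tanφ_j = 49·16.7 + 475.6·tan48.0° = 818.3 + 528.2 = 1346.5 kN/m
FS = R / T = 1346.5 / 597.9 = 2.252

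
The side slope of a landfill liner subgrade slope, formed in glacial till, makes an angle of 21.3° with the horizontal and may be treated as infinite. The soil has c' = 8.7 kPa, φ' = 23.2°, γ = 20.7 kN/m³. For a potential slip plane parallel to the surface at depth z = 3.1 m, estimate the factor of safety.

FS = 1.50

For an infinite slope with a slip plane parallel to the surface (no pore pressure): FS = [c' + γz cos²β tanφ'] / [γz sinβ cosβ].
γz = 20.7·3.1 = 64.17 kN/m²
Numerator = 8.7 + 64.17·cos²21.3°·tan23.2° = 8.7 + 64.17·0.8680·0.4286 = 32.574 kPa
Denominator = 64.17·sin21.3°·cos21.3° = 64.17·0.3633·0.9317 = 21.718 kPa
FS = 32.574 / 21.718 = 1.500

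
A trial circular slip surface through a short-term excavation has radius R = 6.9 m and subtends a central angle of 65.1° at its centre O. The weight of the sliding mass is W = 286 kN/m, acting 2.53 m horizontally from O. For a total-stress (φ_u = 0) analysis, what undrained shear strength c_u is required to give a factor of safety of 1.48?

FS = c_u·L_a·R / (W·d), so c_u = FS·W·d / (L_a·R).
Arc length L_a = R·θ = 6.9·(65.1°·π/180) = 6.9·1.1362 = 7.84 m
c_u = 1.48·286·2.53 / (7.84·6.9) = 1070.9 / 54.09 = 19.80 kPa

c_u = 19.8 kPa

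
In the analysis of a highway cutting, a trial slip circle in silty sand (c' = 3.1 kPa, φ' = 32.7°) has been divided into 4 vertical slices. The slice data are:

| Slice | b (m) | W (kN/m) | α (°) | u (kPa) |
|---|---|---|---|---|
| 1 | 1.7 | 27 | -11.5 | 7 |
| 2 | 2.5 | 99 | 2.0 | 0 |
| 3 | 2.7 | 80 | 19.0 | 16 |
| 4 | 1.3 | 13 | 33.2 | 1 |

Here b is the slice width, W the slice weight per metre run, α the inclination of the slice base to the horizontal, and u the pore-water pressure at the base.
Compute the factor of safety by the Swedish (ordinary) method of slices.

FS = 3.99

Ordinary method of slices: FS = Σ[c'·Δl_i + (W_i cosα_i − u_i·Δl_i)·tanφ'] / Σ W_i sinα_i, with Δl_i = b_i / cosα_i.
Slice 1: Δl = 1.7/cos(-11.5°) = 1.735 m; N'_1 = 27·cos(-11.5°) − 7·1.735 = 14.3; c'Δl = 5.38; W sinα = -5.4
Slice 2: Δl = 2.5/cos2.0° = 2.502 m; N'_2 = 99·cos2.0° − 0·2.502 = 98.9; c'Δl = 7.75; W sinα = 3.5
Slice 3: Δl = 2.7/cos19.0° = 2.856 m; N'_3 = 80·cos19.0° − 16·2.856 = 30.0; c'Δl = 8.85; W sinα = 26.0
Slice 4: Δl = 1.3/cos33.2° = 1.554 m; N'_4 = 13·cos33.2° − 1·1.554 = 9.3; c'Δl = 4.82; W sinα = 7.1
Σc'Δl = 26.8 kN/m; ΣN' = 152.5 kN/m; ΣW sinα = 31.2 kN/m
Resisting = 26.8 + 152.5·tan32.7° = 26.8 + 97.9 = 124.7 kN/m
FS = 124.7 / 31.2 = 3.993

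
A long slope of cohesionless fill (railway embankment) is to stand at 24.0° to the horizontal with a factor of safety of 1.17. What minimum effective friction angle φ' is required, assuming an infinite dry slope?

φ' = 27.5°

FS = tanφ'/tanβ ⇒ tanφ' = FS · tanβ = 1.17 · tan24.0° = 0.5209
φ' = arctan(0.5209) = 27.52°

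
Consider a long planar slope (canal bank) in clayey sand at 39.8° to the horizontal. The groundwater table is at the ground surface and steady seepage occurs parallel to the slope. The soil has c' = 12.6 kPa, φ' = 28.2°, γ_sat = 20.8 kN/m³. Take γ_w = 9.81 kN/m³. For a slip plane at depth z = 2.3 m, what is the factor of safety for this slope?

FS = 0.88

With seepage parallel to the slope and the water table at the surface, the effective normal stress on the slip plane uses the buoyant unit weight γ' = γ_sat − γ_w while the driving shear stress uses γ_sat:
FS = [c' + γ' z cos²β tanφ'] / [γ_sat z sinβ cosβ]
γ' = 20.8 − 9.81 = 10.99 kN/m³
Numerator = 12.6 + 10.99·2.3·cos²39.8°·tan28.2° = 12.6 + 10.99·2.3·0.5903·0.5362 = 20.600 kPa
Denominator = 20.8·2.3·sin39.8°·cos39.8° = 20.8·2.3·0.6401·0.7683 = 23.527 kPa
FS = 20.600 / 23.527 = 0.876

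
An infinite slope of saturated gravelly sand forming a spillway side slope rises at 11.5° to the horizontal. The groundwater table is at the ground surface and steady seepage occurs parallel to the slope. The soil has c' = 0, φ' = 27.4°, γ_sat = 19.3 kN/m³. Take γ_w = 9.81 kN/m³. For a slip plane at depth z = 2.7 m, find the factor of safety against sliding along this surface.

With seepage parallel to the slope and the water table at the surface, the effective normal stress on the slip plane uses the buoyant unit weight γ' = γ_sat − γ_w while the driving shear stress uses γ_sat:
FS = [c' + γ' z cos²β tanφ'] / [γ_sat z sinβ cosβ]
(For c' = 0 this reduces to FS = (γ'/γ_sat)·tanφ'/tanβ.)
γ' = 19.3 − 9.81 = 9.49 kN/m³
Numerator = 0.0 + 9.49·2.7·cos²11.5°·tan27.4° = 0.0 + 9.49·2.7·0.9603·0.5184 = 12.754 kPa
Denominator = 19.3·2.7·sin11.5°·cos11.5° = 19.3·2.7·0.1994·0.9799 = 10.180 kPa
FS = 12.754 / 10.180 = 1.253

FS = 1.25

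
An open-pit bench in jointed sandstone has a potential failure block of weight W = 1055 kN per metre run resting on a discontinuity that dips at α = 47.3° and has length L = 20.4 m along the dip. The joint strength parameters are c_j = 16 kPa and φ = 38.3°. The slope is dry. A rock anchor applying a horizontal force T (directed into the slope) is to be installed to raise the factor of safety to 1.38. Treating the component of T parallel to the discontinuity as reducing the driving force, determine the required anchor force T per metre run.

T = 118 kN/m

Resolving forces along and normal to the sliding plane, with the horizontal anchor force T adding T·sinα to the effective normal force and T·cosα acting up the plane against the driving force:
FS = [c_jL + (W cosα + T sinα) tanφ] / [W sinα − T cosα]
Without the anchor: N' = 715.5 kN/m, driving T_d = 775.3 kN/m, resisting R = 16·20.4 + 715.5·tan38.3° = 891.4 kN/m, FS = 1.15.
Setting FS = 1.38 and solving for T:
1.38·(775.3 − T cos47.3°) = 891.4 + T sin47.3°·tan38.3°
T·(sin47.3°·tan38.3° + 1.38·cos47.3°) = 1.38·775.3 − 891.4
T·(0.7349·0.7898 + 1.38·0.6782) = 1070.0 − 891.4 = 178.5
T·1.5163 = 178.5
T = 117.7 kN/m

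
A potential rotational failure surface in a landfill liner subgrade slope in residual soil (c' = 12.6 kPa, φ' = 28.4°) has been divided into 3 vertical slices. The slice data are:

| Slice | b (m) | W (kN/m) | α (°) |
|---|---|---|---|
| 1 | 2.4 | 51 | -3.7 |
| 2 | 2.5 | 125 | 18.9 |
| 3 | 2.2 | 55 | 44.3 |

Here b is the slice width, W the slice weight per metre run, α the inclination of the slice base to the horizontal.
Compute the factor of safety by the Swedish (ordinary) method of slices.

Ordinary method of slices: FS = Σ[c'·Δl_i + (W_i cosα_i)·tanφ'] / Σ W_i sinα_i, with Δl_i = b_i / cosα_i.
Slice 1: Δl = 2.4/cos(-3.7°) = 2.405 m; N'_1 = 51·cos(-3.7°) = 50.9; c'Δl = 30.30; W sinα = -3.3
Slice 2: Δl = 2.5/cos18.9° = 2.642 m; N'_2 = 125·cos18.9° = 118.3; c'Δl = 33.30; W sinα = 40.5
Slice 3: Δl = 2.2/cos44.3° = 3.074 m; N'_3 = 55·cos44.3° = 39.4; c'Δl = 38.73; W sinα = 38.4
Σc'Δl = 102.3 kN/m; ΣN' = 208.5 kN/m; ΣW sinα = 75.6 kN/m
Resisting = 102.3 + 208.5·tan28.4° = 102.3 + 112.7 = 215.1 kN/m
FS = 215.1 / 75.6 = 2.844

FS = 2.84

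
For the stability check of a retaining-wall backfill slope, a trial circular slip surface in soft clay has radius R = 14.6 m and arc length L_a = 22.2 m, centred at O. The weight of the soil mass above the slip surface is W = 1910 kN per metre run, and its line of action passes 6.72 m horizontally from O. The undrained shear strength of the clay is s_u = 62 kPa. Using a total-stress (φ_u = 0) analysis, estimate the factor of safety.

Taking moments about the centre O, the resisting moment is provided by the undrained shear strength acting along the arc:
M_R = s_u·L_a·R = 62·22.20·14.6 = 20095.4 kN·m/m
M_D = W·d = 1910·6.72 = 12835.2 kN·m/m
FS = M_R / M_D = 20095.4 / 12835.2 = 1.566

FS = 1.57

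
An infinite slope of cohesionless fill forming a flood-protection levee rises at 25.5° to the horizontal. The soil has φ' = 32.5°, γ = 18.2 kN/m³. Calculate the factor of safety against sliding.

For a dry cohesionless infinite slope the factor of safety is FS = tanφ' / tanβ.
FS = tan32.5° / tan25.5° = 0.6371 / 0.4770 = 1.336

FS = 1.34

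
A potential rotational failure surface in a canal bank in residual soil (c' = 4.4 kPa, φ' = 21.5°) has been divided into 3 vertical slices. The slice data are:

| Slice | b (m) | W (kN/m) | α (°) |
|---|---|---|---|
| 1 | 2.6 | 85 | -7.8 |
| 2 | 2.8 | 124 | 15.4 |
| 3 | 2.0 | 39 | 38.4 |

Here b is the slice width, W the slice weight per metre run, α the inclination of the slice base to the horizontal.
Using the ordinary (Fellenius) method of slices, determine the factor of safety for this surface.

FS = 2.80

Ordinary method of slices: FS = Σ[c'·Δl_i + (W_i cosα_i)·tanφ'] / Σ W_i sinα_i, with Δl_i = b_i / cosα_i.
Slice 1: Δl = 2.6/cos(-7.8°) = 2.624 m; N'_1 = 85·cos(-7.8°) = 84.2; c'Δl = 11.55; W sinα = -11.5
Slice 2: Δl = 2.8/cos15.4° = 2.904 m; N'_2 = 124·cos15.4° = 119.5; c'Δl = 12.78; W sinα = 32.9
Slice 3: Δl = 2.0/cos38.4° = 2.552 m; N'_3 = 39·cos38.4° = 30.6; c'Δl = 11.23; W sinα = 24.2
Σc'Δl = 35.6 kN/m; ΣN' = 234.3 kN/m; ΣW sinα = 45.6 kN/m
Resisting = 35.6 + 234.3·tan21.5° = 35.6 + 92.3 = 127.9 kN/m
FS = 127.9 / 45.6 = 2.803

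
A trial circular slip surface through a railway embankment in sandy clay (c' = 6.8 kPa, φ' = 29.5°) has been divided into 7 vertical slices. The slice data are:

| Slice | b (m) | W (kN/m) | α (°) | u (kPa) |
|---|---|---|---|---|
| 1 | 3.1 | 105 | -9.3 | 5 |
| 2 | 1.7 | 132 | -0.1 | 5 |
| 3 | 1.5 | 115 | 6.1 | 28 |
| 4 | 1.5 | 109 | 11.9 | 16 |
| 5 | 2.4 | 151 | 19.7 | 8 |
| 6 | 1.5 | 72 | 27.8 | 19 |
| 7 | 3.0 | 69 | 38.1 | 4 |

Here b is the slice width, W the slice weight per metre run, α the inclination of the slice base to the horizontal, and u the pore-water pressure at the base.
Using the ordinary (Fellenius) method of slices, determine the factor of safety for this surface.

Ordinary method of slices: FS = Σ[c'·Δl_i + (W_i cosα_i − u_i·Δl_i)·tanφ'] / Σ W_i sinα_i, with Δl_i = b_i / cosα_i.
Slice 1: Δl = 3.1/cos(-9.3°) = 3.141 m; N'_1 = 105·cos(-9.3°) − 5·3.141 = 87.9; c'Δl = 21.36; W sinα = -17.0
Slice 2: Δl = 1.7/cos(-0.1°) = 1.700 m; N'_2 = 132·cos(-0.1°) − 5·1.700 = 123.5; c'Δl = 11.56; W sinα = -0.2
Slice 3: Δl = 1.5/cos6.1° = 1.509 m; N'_3 = 115·cos6.1° − 28·1.509 = 72.1; c'Δl = 10.26; W sinα = 12.2
Slice 4: Δl = 1.5/cos11.9° = 1.533 m; N'_4 = 109·cos11.9° − 16·1.533 = 82.1; c'Δl = 10.42; W sinα = 22.5
Slice 5: Δl = 2.4/cos19.7° = 2.549 m; N'_5 = 151·cos19.7° − 8·2.549 = 121.8; c'Δl = 17.33; W sinα = 50.9
Slice 6: Δl = 1.5/cos27.8° = 1.696 m; N'_6 = 72·cos27.8° − 19·1.696 = 31.5; c'Δl = 11.53; W sinα = 33.6
Slice 7: Δl = 3.0/cos38.1° = 3.812 m; N'_7 = 69·cos38.1° − 4·3.812 = 39.0; c'Δl = 25.92; W sinα = 42.6
Σc'Δl = 108.4 kN/m; ΣN' = 557.9 kN/m; ΣW sinα = 144.6 kN/m
Resisting = 108.4 + 557.9·tan29.5° = 108.4 + 315.7 = 424.1 kN/m
FS = 424.1 / 144.6 = 2.934

FS = 2.93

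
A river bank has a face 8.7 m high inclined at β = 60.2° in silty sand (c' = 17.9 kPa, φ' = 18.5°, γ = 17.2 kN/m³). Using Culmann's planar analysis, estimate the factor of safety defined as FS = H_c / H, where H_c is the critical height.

H_c = (4c'/γ) · sinβ cosφ' / [1 − cos(β − φ')]
    = (4·17.9/17.2) · sin60.2°·cos18.5° / [1 − cos41.7°]
    = 4.163 · 0.8229 / 0.2534 = 13.52 m
FS = H_c / H = 13.52 / 8.7 = 1.554

FS = 1.55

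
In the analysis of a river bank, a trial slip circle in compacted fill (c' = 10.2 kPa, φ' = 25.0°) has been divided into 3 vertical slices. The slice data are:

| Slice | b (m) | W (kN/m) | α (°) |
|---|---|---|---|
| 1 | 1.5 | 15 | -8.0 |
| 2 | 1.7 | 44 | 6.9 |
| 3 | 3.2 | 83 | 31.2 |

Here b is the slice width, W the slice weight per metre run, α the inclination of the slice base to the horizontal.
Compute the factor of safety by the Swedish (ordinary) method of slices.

FS = 2.85

Ordinary method of slices: FS = Σ[c'·Δl_i + (W_i cosα_i)·tanφ'] / Σ W_i sinα_i, with Δl_i = b_i / cosα_i.
Slice 1: Δl = 1.5/cos(-8.0°) = 1.515 m; N'_1 = 15·cos(-8.0°) = 14.9; c'Δl = 15.45; W sinα = -2.1
Slice 2: Δl = 1.7/cos6.9° = 1.712 m; N'_2 = 44·cos6.9° = 43.7; c'Δl = 17.47; W sinα = 5.3
Slice 3: Δl = 3.2/cos31.2° = 3.741 m; N'_3 = 83·cos31.2° = 71.0; c'Δl = 38.16; W sinα = 43.0
Σc'Δl = 71.1 kN/m; ΣN' = 129.5 kN/m; ΣW sinα = 46.2 kN/m
Resisting = 71.1 + 129.5·tan25.0° = 71.1 + 60.4 = 131.5 kN/m
FS = 131.5 / 46.2 = 2.846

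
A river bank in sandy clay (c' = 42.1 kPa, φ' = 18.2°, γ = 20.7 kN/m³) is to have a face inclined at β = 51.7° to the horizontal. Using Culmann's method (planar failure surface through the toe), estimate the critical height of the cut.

H_c = 36.51 m

Culmann's analysis gives the critical failure plane at α_cr = (β + φ')/2 = (51.7 + 18.2)/2 = 35.0°, and the critical height
H_c = (4c'/γ) · sinβ cosφ' / [1 − cos(β − φ')]
    = (4·42.1/20.7) · sin51.7°·cos18.2° / [1 − cos(33.5°)]
    = 8.135 · 0.7848·0.9500 / [1 − 0.8339]
    = 8.135 · 0.7455 / 0.1661
    = 36.51 m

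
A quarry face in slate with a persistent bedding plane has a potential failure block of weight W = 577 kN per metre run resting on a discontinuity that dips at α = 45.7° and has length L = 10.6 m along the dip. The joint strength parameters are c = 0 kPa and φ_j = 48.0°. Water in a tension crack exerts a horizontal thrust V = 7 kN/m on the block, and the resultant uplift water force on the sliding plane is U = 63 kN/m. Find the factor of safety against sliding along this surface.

FS = 0.89

Resolving the block weight along and normal to the plane and applying the Mohr–Coulomb strength on the joint:
N' = W cosα − U − V sinα = 577·cos45.7° − 63 − 7·sin45.7° = 335.0 kN/m
Driving force T = W sinα + V cosα = 577·sin45.7° + 7·cos45.7° = 417.8 kN/m
Resisting force R = c·L + N'·tanφ_j = 0·10.6 + 335.0·tan48.0° = 0.0 + 372.0 = 372.0 kN/m
FS = R / T = 372.0 / 417.8 = 0.890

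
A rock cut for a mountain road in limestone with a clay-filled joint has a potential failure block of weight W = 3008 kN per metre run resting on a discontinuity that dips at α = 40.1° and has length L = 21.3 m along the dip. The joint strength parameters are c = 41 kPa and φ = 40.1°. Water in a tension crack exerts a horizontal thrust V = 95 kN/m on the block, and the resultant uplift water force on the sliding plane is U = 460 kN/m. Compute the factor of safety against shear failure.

FS = 1.18

Resolving the block weight along and normal to the plane and applying the Mohr–Coulomb strength on the joint:
N' = W cosα − U − V sinα = 3008·cos40.1° − 460 − 95·sin40.1° = 1779.7 kN/m
Driving force T = W sinα + V cosα = 3008·sin40.1° + 95·cos40.1° = 2010.2 kN/m
Resisting force R = c·L + N'·tanφ = 41·21.3 + 1779.7·tan40.1° = 873.3 + 1498.6 = 2371.9 kN/m
FS = R / T = 2371.9 / 2010.2 = 1.180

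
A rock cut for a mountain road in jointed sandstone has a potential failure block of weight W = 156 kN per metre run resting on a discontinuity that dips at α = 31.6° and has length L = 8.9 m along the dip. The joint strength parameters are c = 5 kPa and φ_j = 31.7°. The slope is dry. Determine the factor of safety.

Resolving the block weight along and normal to the plane and applying the Mohr–Coulomb strength on the joint:
N' = W cosα = 156·cos31.6° = 132.9 kN/m
Driving force T = W sinα = 156·sin31.6° = 81.7 kN/m
Resisting force R = c·L + N'·tanφ_j = 5·8.9 + 132.9·tan31.7° = 44.5 + 82.1 = 126.6 kN/m
FS = R / T = 126.6 / 81.7 = 1.548

FS = 1.55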